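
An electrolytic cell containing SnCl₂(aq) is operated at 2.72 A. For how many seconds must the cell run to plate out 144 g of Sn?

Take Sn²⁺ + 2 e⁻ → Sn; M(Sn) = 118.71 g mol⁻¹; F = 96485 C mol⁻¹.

n(Sn) = m/M = 144 / 118.71 = 1.213 mol.
Each Sn atom requires 2 electrons, so n(e⁻) = 2 × 1.213 = 2.426 mol.
Q = n(e⁻)·F = 2.426 × 96485 = 234100 C.
t = Q/I = 234100 / 2.720 A = 86060 s.

86100 s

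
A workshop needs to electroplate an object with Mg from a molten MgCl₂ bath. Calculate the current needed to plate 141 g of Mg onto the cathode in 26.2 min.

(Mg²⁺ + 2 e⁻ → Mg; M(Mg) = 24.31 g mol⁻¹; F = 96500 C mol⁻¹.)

712 A

n(Mg) = 141 / 24.31 = 5.800 mol.
n(e⁻) = 2 × 5.800 = 11.60 mol.
Q = n(e⁻)·F = 11.60 × 96500 = 1119000 C.
I = Q/t = 1119000 / 1572.0 s = 712 A.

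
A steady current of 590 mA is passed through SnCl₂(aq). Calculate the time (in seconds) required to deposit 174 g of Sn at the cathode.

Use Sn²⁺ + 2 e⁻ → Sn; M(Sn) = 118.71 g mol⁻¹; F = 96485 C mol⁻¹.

n(Sn) = m/M = 174 / 118.71 = 1.466 mol.
Each Sn atom requires 2 electrons, so n(e⁻) = 2 × 1.466 = 2.932 mol.
Q = n(e⁻)·F = 2.932 × 96485 = 282800 C.
t = Q/I = 282800 / 0.5900 A = 479400 s.

4.79 × 10⁵ s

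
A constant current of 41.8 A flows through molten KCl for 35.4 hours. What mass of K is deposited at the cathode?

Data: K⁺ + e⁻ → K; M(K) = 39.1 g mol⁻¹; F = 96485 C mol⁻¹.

Q = I·t = 41.80 A × 127440 s = 5327000 C.
n(e⁻) = Q/F = 5327000 / 96485 = 55.21 mol.
K⁺ + e⁻ → K, so n(K) = n(e⁻)/1 = 55.21 mol.
m = n·M = 55.21 × 39.1 = 2160 g.

2160 g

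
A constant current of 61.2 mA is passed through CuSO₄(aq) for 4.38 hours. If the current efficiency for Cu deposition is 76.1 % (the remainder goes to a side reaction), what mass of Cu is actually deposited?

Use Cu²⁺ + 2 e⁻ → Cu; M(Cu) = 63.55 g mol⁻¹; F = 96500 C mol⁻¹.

Q = I·t = 0.06120 × 15768 = 965.0 C.
n(e⁻) = 965.0/96500 = 0.01000 mol; theoretically n(Cu) = 0.01000/2 = 0.005000 mol, m_theo = 0.3178 g.
At 76.1 % efficiency, m_actual = 0.761 × 0.3178 = 0.242 g.

0.242 g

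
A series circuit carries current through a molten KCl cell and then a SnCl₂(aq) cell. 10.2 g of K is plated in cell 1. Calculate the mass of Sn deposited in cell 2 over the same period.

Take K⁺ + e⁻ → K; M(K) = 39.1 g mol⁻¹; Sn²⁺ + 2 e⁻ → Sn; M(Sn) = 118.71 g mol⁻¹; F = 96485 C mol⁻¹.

15.5 g

n(K) = 10.2 / 39.1 = 0.2609 mol.
Since K⁺ + e⁻ → K, n(e⁻) passed = 1 × 0.2609 = 0.2609 mol.
Cells in series carry the same charge, so the same 0.2609 mol of electrons passes through cell 2.
Sn²⁺ + 2 e⁻ → Sn, so n(Sn) = 0.2609 / 2 = 0.1304 mol.
m(Sn) = 0.1304 × 118.71 = 15.5 g.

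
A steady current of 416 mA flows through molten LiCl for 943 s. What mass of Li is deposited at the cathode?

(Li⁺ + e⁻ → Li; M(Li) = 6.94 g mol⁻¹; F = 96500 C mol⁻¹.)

0.0282 g

Q = I·t = 0.4160 A × 943.00 s = 392.3 C.
n(e⁻) = Q/F = 392.3 / 96500 = 0.004065 mol.
Li⁺ + e⁻ → Li, so n(Li) = n(e⁻)/1 = 0.004065 mol.
m = n·M = 0.004065 × 6.94 = 0.0282 g.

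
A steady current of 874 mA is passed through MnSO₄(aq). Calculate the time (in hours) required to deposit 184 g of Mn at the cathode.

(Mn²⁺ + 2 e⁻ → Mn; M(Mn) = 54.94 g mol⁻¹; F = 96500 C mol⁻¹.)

n(Mn) = m/M = 184 / 54.94 = 3.349 mol.
Each Mn atom requires 2 electrons, so n(e⁻) = 2 × 3.349 = 6.698 mol.
Q = n(e⁻)·F = 6.698 × 96500 = 646400 C.
t = Q/I = 646400 / 0.8740 A = 739600 s = 205 h.

205 h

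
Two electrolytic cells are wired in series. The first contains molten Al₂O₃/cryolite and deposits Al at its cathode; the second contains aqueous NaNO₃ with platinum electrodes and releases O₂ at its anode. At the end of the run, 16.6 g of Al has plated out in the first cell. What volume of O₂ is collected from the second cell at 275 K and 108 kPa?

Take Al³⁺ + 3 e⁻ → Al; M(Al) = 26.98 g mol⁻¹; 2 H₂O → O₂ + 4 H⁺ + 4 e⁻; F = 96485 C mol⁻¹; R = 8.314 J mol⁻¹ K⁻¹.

n(Al) = 16.6 / 26.98 = 0.6153 mol, so n(e⁻) = 3 × 0.6153 = 1.846 mol.
The cells are in series, so the same 1.846 mol of electrons passes through the second cell.
2 H₂O → O₂ + 4 H⁺ + 4 e⁻ — 4 mol e⁻ per mol O₂, so n(O₂) = 1.846/4 = 0.4615 mol.
V = nRT/P = (0.4615 × 8.314 × 275) / (108 × 10³) = 0.00977 m³ = 9.77 L.

9.77 L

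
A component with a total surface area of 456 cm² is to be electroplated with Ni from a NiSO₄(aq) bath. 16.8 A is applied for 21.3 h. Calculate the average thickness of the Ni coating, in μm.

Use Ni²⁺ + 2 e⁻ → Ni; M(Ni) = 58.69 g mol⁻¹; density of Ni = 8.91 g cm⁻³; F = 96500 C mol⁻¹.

964 μm

Q = I·t = 16.80 × 76680 = 1288000 C; n(e⁻) = 13.35 mol.
n(Ni) = n(e⁻)/2 = 6.675 mol, so m = 6.675 × 58.69 = 391.7 g.
Volume = m/ρ = 391.7 / 8.91 = 43.97 cm³.
Thickness = V/A = 43.97 / 456 = 0.0964 cm = 964 μm.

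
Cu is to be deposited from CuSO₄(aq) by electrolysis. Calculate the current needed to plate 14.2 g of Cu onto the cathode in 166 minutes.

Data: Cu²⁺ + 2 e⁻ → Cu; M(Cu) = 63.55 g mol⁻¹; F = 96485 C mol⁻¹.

n(Cu) = 14.2 / 63.55 = 0.2234 mol.
n(e⁻) = 2 × 0.2234 = 0.4469 mol.
Q = n(e⁻)·F = 0.4469 × 96485 = 43120 C.
I = Q/t = 43120 / 9960.0 s = 4.33 A.

4.33 A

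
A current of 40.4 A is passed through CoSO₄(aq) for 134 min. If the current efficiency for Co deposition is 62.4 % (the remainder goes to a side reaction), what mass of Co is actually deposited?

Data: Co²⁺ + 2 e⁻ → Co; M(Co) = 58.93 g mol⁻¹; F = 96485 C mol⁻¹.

61.9 g

Q = I·t = 40.40 × 8040.0 = 324800 C.
n(e⁻) = 324800/96485 = 3.366 mol; theoretically n(Co) = 3.366/2 = 1.683 mol, m_theo = 99.19 g.
At 62.4 % efficiency, m_actual = 0.624 × 99.19 = 61.9 g.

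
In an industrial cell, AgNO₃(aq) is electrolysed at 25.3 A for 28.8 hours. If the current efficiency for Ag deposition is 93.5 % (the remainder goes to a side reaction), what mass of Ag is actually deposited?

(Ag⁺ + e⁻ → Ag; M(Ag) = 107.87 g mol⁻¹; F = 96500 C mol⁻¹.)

2740 g

Q = I·t = 25.30 × 103680 = 2623000 C.
n(e⁻) = 2623000/96500 = 27.18 mol; theoretically n(Ag) = 27.18/1 = 27.18 mol, m_theo = 2932 g.
At 93.5 % efficiency, m_actual = 0.935 × 2932 = 2740 g.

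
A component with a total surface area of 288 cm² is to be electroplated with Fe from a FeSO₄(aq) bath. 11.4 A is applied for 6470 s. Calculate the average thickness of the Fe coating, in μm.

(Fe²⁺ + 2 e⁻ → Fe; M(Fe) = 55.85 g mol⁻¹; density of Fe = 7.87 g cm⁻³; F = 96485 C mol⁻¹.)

Q = I·t = 11.40 × 6470.0 = 73760 C; n(e⁻) = 0.7645 mol.
n(Fe) = n(e⁻)/2 = 0.3822 mol, so m = 0.3822 × 55.85 = 21.35 g.
Volume = m/ρ = 21.35 / 7.87 = 2.712 cm³.
Thickness = V/A = 2.712 / 288 = 0.00942 cm = 94.2 μm.

94.2 μm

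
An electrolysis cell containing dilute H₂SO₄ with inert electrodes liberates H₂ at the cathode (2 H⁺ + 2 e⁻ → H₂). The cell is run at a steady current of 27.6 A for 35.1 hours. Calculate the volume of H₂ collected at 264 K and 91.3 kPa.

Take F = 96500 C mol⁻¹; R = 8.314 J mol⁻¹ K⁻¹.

434 L

Q = I·t = 27.60 A × 126360 s = 3488000 C.
n(e⁻) = Q/F = 3488000 / 96500 = 36.14 mol.
2 electrons are transferred per H₂ molecule, so n(H₂) = 36.14 / 2 = 18.07 mol.
V = nRT/P = (18.07 × 8.314 × 264) / (91.3 × 10³ Pa) = 0.434 m³ = 434 L.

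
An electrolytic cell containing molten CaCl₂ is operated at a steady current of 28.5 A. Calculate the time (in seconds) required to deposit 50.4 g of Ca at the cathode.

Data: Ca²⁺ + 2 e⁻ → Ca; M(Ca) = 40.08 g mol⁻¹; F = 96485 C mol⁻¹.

n(Ca) = m/M = 50.4 / 40.08 = 1.257 mol.
Each Ca atom requires 2 electrons, so n(e⁻) = 2 × 1.257 = 2.515 mol.
Q = n(e⁻)·F = 2.515 × 96485 = 242700 C.
t = Q/I = 242700 / 28.50 A = 8514 s.

8510 s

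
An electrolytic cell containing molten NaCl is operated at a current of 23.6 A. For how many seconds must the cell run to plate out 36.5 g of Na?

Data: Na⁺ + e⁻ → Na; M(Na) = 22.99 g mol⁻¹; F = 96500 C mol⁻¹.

6490 s

n(Na) = m/M = 36.5 / 22.99 = 1.588 mol.
Each Na atom requires 1 electron, so n(e⁻) = 1 × 1.588 = 1.588 mol.
Q = n(e⁻)·F = 1.588 × 96500 = 153200 C.
t = Q/I = 153200 / 23.60 A = 6492 s.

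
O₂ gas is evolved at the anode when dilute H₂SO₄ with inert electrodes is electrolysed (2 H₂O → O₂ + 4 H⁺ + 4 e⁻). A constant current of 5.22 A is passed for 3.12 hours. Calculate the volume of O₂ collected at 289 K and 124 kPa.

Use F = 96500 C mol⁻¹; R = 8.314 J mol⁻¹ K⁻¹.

2.94 L

Q = I·t = 5.220 A × 11232 s = 58630 C.
n(e⁻) = Q/F = 58630 / 96500 = 0.6076 mol.
4 electrons are transferred per O₂ molecule, so n(O₂) = 0.6076 / 4 = 0.1519 mol.
V = nRT/P = (0.1519 × 8.314 × 289) / (124 × 10³ Pa) = 0.00294 m³ = 2.94 L.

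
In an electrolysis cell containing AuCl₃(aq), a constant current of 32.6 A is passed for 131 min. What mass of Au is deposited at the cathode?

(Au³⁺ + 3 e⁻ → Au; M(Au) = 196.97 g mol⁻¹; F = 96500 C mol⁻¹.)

174 g

Q = I·t = 32.60 A × 7860.0 s = 256200 C.
n(e⁻) = Q/F = 256200 / 96500 = 2.655 mol.
Au³⁺ + 3 e⁻ → Au, so n(Au) = n(e⁻)/3 = 0.8851 mol.
m = n·M = 0.8851 × 196.97 = 174 g.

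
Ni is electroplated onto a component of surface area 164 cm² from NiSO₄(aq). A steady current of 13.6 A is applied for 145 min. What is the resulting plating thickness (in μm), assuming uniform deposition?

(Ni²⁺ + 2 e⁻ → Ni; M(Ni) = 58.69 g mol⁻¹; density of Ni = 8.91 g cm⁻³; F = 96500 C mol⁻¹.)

246 μm

Q = I·t = 13.60 × 8700.0 = 118300 C; n(e⁻) = 1.226 mol.
n(Ni) = n(e⁻)/2 = 0.6131 mol, so m = 0.6131 × 58.69 = 35.98 g.
Volume = m/ρ = 35.98 / 8.91 = 4.038 cm³.
Thickness = V/A = 4.038 / 164 = 0.0246 cm = 246 μm.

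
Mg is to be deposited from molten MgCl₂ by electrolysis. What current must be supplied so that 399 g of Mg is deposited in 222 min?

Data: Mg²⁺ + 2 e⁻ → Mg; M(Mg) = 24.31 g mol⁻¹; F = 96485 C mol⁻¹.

238 A

n(Mg) = 399 / 24.31 = 16.41 mol.
n(e⁻) = 2 × 16.41 = 32.83 mol.
Q = n(e⁻)·F = 32.83 × 96485 = 3167000 C.
I = Q/t = 3167000 / 13320 s = 238 A.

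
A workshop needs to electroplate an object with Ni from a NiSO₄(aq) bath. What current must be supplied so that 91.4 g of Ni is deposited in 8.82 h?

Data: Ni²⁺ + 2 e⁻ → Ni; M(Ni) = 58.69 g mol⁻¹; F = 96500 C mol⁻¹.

n(Ni) = 91.4 / 58.69 = 1.557 mol.
n(e⁻) = 2 × 1.557 = 3.115 mol.
Q = n(e⁻)·F = 3.115 × 96500 = 300600 C.
I = Q/t = 300600 / 31752 s = 9.47 A.

9.47 A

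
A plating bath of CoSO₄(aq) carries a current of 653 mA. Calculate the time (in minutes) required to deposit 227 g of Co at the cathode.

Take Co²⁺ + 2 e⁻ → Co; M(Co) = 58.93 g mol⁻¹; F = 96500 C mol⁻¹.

n(Co) = m/M = 227 / 58.93 = 3.852 mol.
Each Co atom requires 2 electrons, so n(e⁻) = 2 × 3.852 = 7.704 mol.
Q = n(e⁻)·F = 7.704 × 96500 = 743400 C.
t = Q/I = 743400 / 0.6530 A = 1139000 s = 19000 min.

19000 min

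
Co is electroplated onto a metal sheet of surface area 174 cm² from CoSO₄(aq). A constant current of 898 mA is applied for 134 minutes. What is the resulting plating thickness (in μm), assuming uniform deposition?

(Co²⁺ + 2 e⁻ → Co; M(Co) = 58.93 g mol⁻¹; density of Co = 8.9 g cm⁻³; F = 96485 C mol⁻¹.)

Q = I·t = 0.8980 × 8040.0 = 7220 C; n(e⁻) = 0.07483 mol.
n(Co) = n(e⁻)/2 = 0.03741 mol, so m = 0.03741 × 58.93 = 2.205 g.
Volume = m/ρ = 2.205 / 8.9 = 0.2477 cm³.
Thickness = V/A = 0.2477 / 174 = 0.00142 cm = 14.2 μm.

14.2 μm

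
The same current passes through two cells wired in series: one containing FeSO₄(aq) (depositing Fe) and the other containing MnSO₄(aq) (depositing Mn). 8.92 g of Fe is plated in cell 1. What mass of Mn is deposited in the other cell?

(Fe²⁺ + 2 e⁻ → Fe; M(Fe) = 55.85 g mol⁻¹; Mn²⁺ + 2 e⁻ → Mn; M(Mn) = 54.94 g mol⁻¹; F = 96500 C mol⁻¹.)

8.77 g

n(Fe) = 8.92 / 55.85 = 0.1597 mol.
Since Fe²⁺ + 2 e⁻ → Fe, n(e⁻) passed = 2 × 0.1597 = 0.3194 mol.
Cells in series carry the same charge, so the same 0.3194 mol of electrons passes through cell 2.
Mn²⁺ + 2 e⁻ → Mn, so n(Mn) = 0.3194 / 2 = 0.1597 mol.
m(Mn) = 0.1597 × 54.94 = 8.77 g.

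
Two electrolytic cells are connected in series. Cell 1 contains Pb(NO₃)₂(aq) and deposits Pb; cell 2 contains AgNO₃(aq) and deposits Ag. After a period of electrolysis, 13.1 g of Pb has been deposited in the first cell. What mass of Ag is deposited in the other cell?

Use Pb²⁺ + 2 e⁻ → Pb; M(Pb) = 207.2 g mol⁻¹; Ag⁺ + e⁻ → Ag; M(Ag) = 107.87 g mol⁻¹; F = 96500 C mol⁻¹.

13.6 g

n(Pb) = 13.1 / 207.2 = 0.06322 mol.
Since Pb²⁺ + 2 e⁻ → Pb, n(e⁻) passed = 2 × 0.06322 = 0.1264 mol.
Cells in series carry the same charge, so the same 0.1264 mol of electrons passes through cell 2.
Ag⁺ + e⁻ → Ag, so n(Ag) = 0.1264 / 1 = 0.1264 mol.
m(Ag) = 0.1264 × 107.87 = 13.6 g.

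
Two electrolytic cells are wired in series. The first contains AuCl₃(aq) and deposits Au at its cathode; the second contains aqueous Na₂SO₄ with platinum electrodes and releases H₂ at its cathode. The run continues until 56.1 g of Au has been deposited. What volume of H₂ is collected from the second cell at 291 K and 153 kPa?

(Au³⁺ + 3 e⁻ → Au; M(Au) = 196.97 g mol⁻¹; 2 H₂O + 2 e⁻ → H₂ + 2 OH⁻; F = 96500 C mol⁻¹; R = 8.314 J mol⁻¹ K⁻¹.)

6.76 L

n(Au) = 56.1 / 196.97 = 0.2848 mol, so n(e⁻) = 3 × 0.2848 = 0.8544 mol.
The cells are in series, so the same 0.8544 mol of electrons passes through the second cell.
2 H₂O + 2 e⁻ → H₂ + 2 OH⁻ — 2 mol e⁻ per mol H₂, so n(H₂) = 0.8544/2 = 0.4272 mol.
V = nRT/P = (0.4272 × 8.314 × 291) / (153 × 10³) = 0.00676 m³ = 6.76 L.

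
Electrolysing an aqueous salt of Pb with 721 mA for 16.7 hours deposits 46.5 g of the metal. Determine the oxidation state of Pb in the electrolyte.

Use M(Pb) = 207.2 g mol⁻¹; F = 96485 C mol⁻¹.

+2

Q = I·t = 0.7210 A × 60120 s = 43350 C, so n(e⁻) = 43350/96485 = 0.4493 mol.
n(Pb) deposited = 46.5 / 207.2 = 0.2244 mol.
Electrons per atom = n(e⁻)/n(Pb) = 0.4493 / 0.2244 = 2.00 ≈ 2, so the ion is Pb²⁺.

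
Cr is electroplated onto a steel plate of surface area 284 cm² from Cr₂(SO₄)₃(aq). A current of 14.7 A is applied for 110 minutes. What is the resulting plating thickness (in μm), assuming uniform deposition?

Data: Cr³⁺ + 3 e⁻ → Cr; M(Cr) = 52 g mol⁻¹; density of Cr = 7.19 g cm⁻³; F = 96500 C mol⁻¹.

Q = I·t = 14.70 × 6600.0 = 97020 C; n(e⁻) = 1.005 mol.
n(Cr) = n(e⁻)/3 = 0.3351 mol, so m = 0.3351 × 52 = 17.43 g.
Volume = m/ρ = 17.43 / 7.19 = 2.424 cm³.
Thickness = V/A = 2.424 / 284 = 0.00853 cm = 85.3 μm.

85.3 μm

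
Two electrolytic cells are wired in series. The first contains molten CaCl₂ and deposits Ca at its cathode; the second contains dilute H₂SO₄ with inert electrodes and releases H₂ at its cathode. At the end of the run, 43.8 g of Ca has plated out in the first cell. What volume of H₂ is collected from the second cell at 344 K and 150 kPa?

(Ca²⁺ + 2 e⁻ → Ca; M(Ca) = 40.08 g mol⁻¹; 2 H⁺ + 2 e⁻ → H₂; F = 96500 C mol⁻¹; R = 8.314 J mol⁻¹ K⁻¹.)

20.8 L

n(Ca) = 43.8 / 40.08 = 1.093 mol, so n(e⁻) = 2 × 1.093 = 2.186 mol.
The cells are in series, so the same 2.186 mol of electrons passes through the second cell.
2 H⁺ + 2 e⁻ → H₂ — 2 mol e⁻ per mol H₂, so n(H₂) = 2.186/2 = 1.093 mol.
V = nRT/P = (1.093 × 8.314 × 344) / (150 × 10³) = 0.0208 m³ = 20.8 L.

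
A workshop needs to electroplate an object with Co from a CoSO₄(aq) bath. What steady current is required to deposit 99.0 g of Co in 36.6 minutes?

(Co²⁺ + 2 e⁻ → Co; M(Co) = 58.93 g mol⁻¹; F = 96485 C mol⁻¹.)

n(Co) = 99.0 / 58.93 = 1.680 mol.
n(e⁻) = 2 × 1.680 = 3.360 mol.
Q = n(e⁻)·F = 3.360 × 96485 = 324200 C.
I = Q/t = 324200 / 2196.0 s = 148 A.

148 A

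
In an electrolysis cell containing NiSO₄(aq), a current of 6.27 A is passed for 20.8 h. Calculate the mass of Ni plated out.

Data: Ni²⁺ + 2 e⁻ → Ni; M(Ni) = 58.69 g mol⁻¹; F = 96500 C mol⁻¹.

143 g

Q = I·t = 6.270 A × 74880 s = 469500 C.
n(e⁻) = Q/F = 469500 / 96500 = 4.865 mol.
Ni²⁺ + 2 e⁻ → Ni, so n(Ni) = n(e⁻)/2 = 2.433 mol.
m = n·M = 2.433 × 58.69 = 143 g.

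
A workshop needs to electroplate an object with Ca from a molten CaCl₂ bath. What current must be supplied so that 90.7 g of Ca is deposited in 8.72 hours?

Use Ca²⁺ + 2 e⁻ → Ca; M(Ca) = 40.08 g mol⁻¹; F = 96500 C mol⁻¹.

13.9 A

n(Ca) = 90.7 / 40.08 = 2.263 mol.
n(e⁻) = 2 × 2.263 = 4.526 mol.
Q = n(e⁻)·F = 4.526 × 96500 = 436800 C.
I = Q/t = 436800 / 31392 s = 13.9 A.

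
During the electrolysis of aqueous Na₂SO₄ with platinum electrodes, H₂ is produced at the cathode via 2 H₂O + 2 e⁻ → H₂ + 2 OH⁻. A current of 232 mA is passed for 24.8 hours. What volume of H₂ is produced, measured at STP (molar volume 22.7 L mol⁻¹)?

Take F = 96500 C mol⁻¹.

Q = I·t = 0.2320 A × 89280 s = 20710 C.
n(e⁻) = Q/F = 20710 / 96500 = 0.2146 mol.
2 electrons are transferred per H₂ molecule, so n(H₂) = 0.2146 / 2 = 0.1073 mol.
V = n × V_m = 0.1073 × 22.7 = 2.44 L.

2.44 L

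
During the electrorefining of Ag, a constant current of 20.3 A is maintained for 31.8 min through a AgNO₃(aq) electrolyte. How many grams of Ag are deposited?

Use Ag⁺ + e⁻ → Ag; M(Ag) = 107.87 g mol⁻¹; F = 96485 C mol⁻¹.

Q = I·t = 20.30 A × 1908.0 s = 38730 C.
n(e⁻) = Q/F = 38730 / 96485 = 0.4014 mol.
Ag⁺ + e⁻ → Ag, so n(Ag) = n(e⁻)/1 = 0.4014 mol.
m = n·M = 0.4014 × 107.87 = 43.3 g.

43.3 g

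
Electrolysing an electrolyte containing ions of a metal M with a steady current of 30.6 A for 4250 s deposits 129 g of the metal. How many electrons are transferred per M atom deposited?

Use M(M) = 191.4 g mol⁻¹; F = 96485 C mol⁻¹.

2

Q = I·t = 30.60 A × 4250.0 s = 130000 C, so n(e⁻) = 130000/96485 = 1.348 mol.
n(M) deposited = 129 / 191.4 = 0.6740 mol.
Electrons per atom = n(e⁻)/n(M) = 1.348 / 0.6740 = 2.00 ≈ 2, so the ion is M²⁺.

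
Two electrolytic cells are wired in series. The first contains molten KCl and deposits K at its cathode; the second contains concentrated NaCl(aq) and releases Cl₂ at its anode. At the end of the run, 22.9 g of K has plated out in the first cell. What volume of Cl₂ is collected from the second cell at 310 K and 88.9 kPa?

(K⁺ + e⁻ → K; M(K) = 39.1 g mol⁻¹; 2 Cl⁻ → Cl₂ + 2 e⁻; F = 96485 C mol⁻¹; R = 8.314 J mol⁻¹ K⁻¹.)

8.49 L

n(K) = 22.9 / 39.1 = 0.5857 mol, so n(e⁻) = 1 × 0.5857 = 0.5857 mol.
The cells are in series, so the same 0.5857 mol of electrons passes through the second cell.
2 Cl⁻ → Cl₂ + 2 e⁻ — 2 mol e⁻ per mol Cl₂, so n(Cl₂) = 0.5857/2 = 0.2928 mol.
V = nRT/P = (0.2928 × 8.314 × 310) / (88.9 × 10³) = 0.00849 m³ = 8.49 L.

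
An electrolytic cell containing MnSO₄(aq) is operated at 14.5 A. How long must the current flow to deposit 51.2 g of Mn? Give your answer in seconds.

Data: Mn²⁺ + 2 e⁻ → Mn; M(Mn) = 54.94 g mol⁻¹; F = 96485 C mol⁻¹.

12400 s

n(Mn) = m/M = 51.2 / 54.94 = 0.9319 mol.
Each Mn atom requires 2 electrons, so n(e⁻) = 2 × 0.9319 = 1.864 mol.
Q = n(e⁻)·F = 1.864 × 96485 = 179800 C.
t = Q/I = 179800 / 14.50 A = 12400 s.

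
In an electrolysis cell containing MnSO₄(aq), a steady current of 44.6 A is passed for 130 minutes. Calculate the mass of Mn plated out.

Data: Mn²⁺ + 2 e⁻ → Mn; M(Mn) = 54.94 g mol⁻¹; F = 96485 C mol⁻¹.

Q = I·t = 44.60 A × 7800.0 s = 347900 C.
n(e⁻) = Q/F = 347900 / 96485 = 3.606 mol.
Mn²⁺ + 2 e⁻ → Mn, so n(Mn) = n(e⁻)/2 = 1.803 mol.
m = n·M = 1.803 × 54.94 = 99.0 g.

99.0 g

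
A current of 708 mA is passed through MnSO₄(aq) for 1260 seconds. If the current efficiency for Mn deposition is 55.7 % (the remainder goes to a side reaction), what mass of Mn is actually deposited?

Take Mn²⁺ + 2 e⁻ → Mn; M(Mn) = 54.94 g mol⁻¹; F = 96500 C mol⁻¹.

0.141 g

Q = I·t = 0.7080 × 1260.0 = 892.1 C.
n(e⁻) = 892.1/96500 = 0.009244 mol; theoretically n(Mn) = 0.009244/2 = 0.004622 mol, m_theo = 0.2539 g.
At 55.7 % efficiency, m_actual = 0.557 × 0.2539 = 0.141 g.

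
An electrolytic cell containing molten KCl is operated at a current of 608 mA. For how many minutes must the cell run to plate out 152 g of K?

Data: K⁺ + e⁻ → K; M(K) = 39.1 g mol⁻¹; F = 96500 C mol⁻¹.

n(K) = m/M = 152 / 39.1 = 3.887 mol.
Each K atom requires 1 electron, so n(e⁻) = 1 × 3.887 = 3.887 mol.
Q = n(e⁻)·F = 3.887 × 96500 = 375100 C.
t = Q/I = 375100 / 0.6080 A = 617000 s = 10300 min.

10300 min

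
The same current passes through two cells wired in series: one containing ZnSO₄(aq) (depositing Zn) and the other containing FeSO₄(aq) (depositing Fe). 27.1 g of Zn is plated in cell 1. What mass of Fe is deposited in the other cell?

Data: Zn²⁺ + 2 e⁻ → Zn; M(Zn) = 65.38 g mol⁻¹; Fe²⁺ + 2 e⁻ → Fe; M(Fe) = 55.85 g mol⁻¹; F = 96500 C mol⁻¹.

n(Zn) = 27.1 / 65.38 = 0.4145 mol.
Since Zn²⁺ + 2 e⁻ → Zn, n(e⁻) passed = 2 × 0.4145 = 0.8290 mol.
Cells in series carry the same charge, so the same 0.8290 mol of electrons passes through cell 2.
Fe²⁺ + 2 e⁻ → Fe, so n(Fe) = 0.8290 / 2 = 0.4145 mol.
m(Fe) = 0.4145 × 55.85 = 23.1 g.

23.1 g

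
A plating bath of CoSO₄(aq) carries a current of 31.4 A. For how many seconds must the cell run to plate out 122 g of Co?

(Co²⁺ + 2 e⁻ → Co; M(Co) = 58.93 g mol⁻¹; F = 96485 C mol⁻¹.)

n(Co) = m/M = 122 / 58.93 = 2.070 mol.
Each Co atom requires 2 electrons, so n(e⁻) = 2 × 2.070 = 4.141 mol.
Q = n(e⁻)·F = 4.141 × 96485 = 399500 C.
t = Q/I = 399500 / 31.40 A = 12720 s.

12700 s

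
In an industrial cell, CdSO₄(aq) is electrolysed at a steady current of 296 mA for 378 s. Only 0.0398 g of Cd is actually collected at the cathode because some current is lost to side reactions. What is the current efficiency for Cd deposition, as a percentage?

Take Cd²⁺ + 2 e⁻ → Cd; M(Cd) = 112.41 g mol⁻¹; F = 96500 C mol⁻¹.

Q = I·t = 0.2960 × 378.00 = 111.9 C; n(e⁻) = 111.9/96500 = 0.001159 mol.
Theoretical n(Cd) = n(e⁻)/2 = 0.0005797 mol, i.e. m_theo = 0.0005797 × 112.41 = 0.06517 g.
Efficiency = m_actual / m_theo = 0.0398 / 0.06517 = 61.1 %.

61.1 %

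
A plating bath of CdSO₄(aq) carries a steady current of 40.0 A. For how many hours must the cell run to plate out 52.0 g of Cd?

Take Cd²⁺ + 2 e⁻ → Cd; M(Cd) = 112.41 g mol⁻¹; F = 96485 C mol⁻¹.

n(Cd) = m/M = 52.0 / 112.41 = 0.4626 mol.
Each Cd atom requires 2 electrons, so n(e⁻) = 2 × 0.4626 = 0.9252 mol.
Q = n(e⁻)·F = 0.9252 × 96485 = 89270 C.
t = Q/I = 89270 / 40.00 A = 2232 s = 0.620 h.

0.620 h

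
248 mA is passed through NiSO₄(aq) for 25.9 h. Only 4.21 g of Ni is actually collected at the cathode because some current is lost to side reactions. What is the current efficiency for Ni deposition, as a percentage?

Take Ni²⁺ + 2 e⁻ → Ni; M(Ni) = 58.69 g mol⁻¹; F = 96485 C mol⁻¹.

Q = I·t = 0.2480 × 93240 = 23120 C; n(e⁻) = 23120/96485 = 0.2397 mol.
Theoretical n(Ni) = n(e⁻)/2 = 0.1198 mol, i.e. m_theo = 0.1198 × 58.69 = 7.033 g.
Efficiency = m_actual / m_theo = 4.21 / 7.033 = 59.9 %.

59.9 %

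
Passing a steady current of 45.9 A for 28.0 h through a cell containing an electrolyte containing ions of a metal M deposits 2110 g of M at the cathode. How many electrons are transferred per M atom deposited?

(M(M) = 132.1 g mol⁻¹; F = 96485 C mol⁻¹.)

3

Q = I·t = 45.90 A × 100800 s = 4627000 C, so n(e⁻) = 4627000/96485 = 47.95 mol.
n(M) deposited = 2110 / 132.1 = 15.97 mol.
Electrons per atom = n(e⁻)/n(M) = 47.95 / 15.97 = 3.00 ≈ 3, so the ion is M³⁺.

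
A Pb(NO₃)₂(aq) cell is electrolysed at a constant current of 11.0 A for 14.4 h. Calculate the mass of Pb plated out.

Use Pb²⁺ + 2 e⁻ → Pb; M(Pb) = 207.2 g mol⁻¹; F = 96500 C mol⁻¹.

612 g

Q = I·t = 11.00 A × 51840 s = 570200 C.
n(e⁻) = Q/F = 570200 / 96500 = 5.909 mol.
Pb²⁺ + 2 e⁻ → Pb, so n(Pb) = n(e⁻)/2 = 2.955 mol.
m = n·M = 2.955 × 207.2 = 612 g.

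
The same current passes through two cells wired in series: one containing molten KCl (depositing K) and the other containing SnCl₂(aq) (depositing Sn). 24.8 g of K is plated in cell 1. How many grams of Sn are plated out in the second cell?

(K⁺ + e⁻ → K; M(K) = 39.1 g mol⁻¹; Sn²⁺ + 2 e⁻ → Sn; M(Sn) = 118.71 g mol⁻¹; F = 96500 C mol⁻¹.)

n(K) = 24.8 / 39.1 = 0.6343 mol.
Since K⁺ + e⁻ → K, n(e⁻) passed = 1 × 0.6343 = 0.6343 mol.
Cells in series carry the same charge, so the same 0.6343 mol of electrons passes through cell 2.
Sn²⁺ + 2 e⁻ → Sn, so n(Sn) = 0.6343 / 2 = 0.3171 mol.
m(Sn) = 0.3171 × 118.71 = 37.6 g.

37.6 g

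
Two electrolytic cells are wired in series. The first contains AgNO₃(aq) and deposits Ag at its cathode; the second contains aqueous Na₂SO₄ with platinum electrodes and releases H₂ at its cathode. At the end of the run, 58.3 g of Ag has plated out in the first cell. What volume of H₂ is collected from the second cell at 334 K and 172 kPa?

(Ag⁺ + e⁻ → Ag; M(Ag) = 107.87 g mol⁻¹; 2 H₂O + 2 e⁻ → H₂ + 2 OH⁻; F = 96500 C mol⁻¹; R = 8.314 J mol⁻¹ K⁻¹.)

4.36 L

n(Ag) = 58.3 / 107.87 = 0.5405 mol, so n(e⁻) = 1 × 0.5405 = 0.5405 mol.
The cells are in series, so the same 0.5405 mol of electrons passes through the second cell.
2 H₂O + 2 e⁻ → H₂ + 2 OH⁻ — 2 mol e⁻ per mol H₂, so n(H₂) = 0.5405/2 = 0.2702 mol.
V = nRT/P = (0.2702 × 8.314 × 334) / (172 × 10³) = 0.00436 m³ = 4.36 L.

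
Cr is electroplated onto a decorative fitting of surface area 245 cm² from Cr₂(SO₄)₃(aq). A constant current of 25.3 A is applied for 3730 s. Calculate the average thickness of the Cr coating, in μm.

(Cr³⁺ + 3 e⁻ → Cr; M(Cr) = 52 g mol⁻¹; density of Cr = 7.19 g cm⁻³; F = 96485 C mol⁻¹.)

96.2 μm

Q = I·t = 25.30 × 3730.0 = 94370 C; n(e⁻) = 0.9781 mol.
n(Cr) = n(e⁻)/3 = 0.3260 mol, so m = 0.3260 × 52 = 16.95 g.
Volume = m/ρ = 16.95 / 7.19 = 2.358 cm³.
Thickness = V/A = 2.358 / 245 = 0.00962 cm = 96.2 μm.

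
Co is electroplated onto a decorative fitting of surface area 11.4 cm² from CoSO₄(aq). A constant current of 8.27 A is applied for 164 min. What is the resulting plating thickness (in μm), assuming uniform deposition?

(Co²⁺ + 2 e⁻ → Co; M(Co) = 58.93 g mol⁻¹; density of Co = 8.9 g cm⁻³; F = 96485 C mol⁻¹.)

2450 μm

Q = I·t = 8.270 × 9840.0 = 81380 C; n(e⁻) = 0.8434 mol.
n(Co) = n(e⁻)/2 = 0.4217 mol, so m = 0.4217 × 58.93 = 24.85 g.
Volume = m/ρ = 24.85 / 8.9 = 2.792 cm³.
Thickness = V/A = 2.792 / 11.4 = 0.245 cm = 2450 μm.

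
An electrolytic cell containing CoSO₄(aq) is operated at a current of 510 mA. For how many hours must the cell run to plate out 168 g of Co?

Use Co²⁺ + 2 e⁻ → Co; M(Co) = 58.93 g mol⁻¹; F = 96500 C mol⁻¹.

300 h

n(Co) = m/M = 168 / 58.93 = 2.851 mol.
Each Co atom requires 2 electrons, so n(e⁻) = 2 × 2.851 = 5.702 mol.
Q = n(e⁻)·F = 5.702 × 96500 = 550200 C.
t = Q/I = 550200 / 0.5100 A = 1079000 s = 300 h.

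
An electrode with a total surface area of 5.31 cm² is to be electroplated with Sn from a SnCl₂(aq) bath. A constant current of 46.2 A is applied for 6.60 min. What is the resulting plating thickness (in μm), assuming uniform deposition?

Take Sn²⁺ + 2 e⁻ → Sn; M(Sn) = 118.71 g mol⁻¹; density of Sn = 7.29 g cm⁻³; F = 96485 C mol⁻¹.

2910 μm

Q = I·t = 46.20 × 396.00 = 18300 C; n(e⁻) = 0.1896 mol.
n(Sn) = n(e⁻)/2 = 0.09481 mol, so m = 0.09481 × 118.71 = 11.25 g.
Volume = m/ρ = 11.25 / 7.29 = 1.544 cm³.
Thickness = V/A = 1.544 / 5.31 = 0.291 cm = 2910 μm.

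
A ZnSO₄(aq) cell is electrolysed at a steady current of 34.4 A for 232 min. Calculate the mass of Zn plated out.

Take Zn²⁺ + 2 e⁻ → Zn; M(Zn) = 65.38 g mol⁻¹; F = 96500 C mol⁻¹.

162 g

Q = I·t = 34.40 A × 13920 s = 478800 C.
n(e⁻) = Q/F = 478800 / 96500 = 4.962 mol.
Zn²⁺ + 2 e⁻ → Zn, so n(Zn) = n(e⁻)/2 = 2.481 mol.
m = n·M = 2.481 × 65.38 = 162 g.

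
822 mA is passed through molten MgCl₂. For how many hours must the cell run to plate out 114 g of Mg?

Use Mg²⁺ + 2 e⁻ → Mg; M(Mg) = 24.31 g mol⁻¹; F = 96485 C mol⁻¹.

306 h

n(Mg) = m/M = 114 / 24.31 = 4.689 mol.
Each Mg atom requires 2 electrons, so n(e⁻) = 2 × 4.689 = 9.379 mol.
Q = n(e⁻)·F = 9.379 × 96485 = 904900 C.
t = Q/I = 904900 / 0.8220 A = 1101000 s = 306 h.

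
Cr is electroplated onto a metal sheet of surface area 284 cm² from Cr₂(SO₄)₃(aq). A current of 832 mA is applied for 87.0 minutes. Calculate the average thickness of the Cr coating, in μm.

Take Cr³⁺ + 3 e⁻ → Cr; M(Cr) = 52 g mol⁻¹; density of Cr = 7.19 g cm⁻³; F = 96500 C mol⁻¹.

Q = I·t = 0.8320 × 5220.0 = 4343 C; n(e⁻) = 0.04501 mol.
n(Cr) = n(e⁻)/3 = 0.01500 mol, so m = 0.01500 × 52 = 0.7801 g.
Volume = m/ρ = 0.7801 / 7.19 = 0.1085 cm³.
Thickness = V/A = 0.1085 / 284 = 3.82 × 10⁻⁴ cm = 3.82 μm.

3.82 μm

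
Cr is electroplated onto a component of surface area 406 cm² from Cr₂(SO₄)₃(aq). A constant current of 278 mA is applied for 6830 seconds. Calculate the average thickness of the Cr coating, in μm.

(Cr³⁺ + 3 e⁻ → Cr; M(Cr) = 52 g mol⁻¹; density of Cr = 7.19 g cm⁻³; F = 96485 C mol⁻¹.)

Q = I·t = 0.2780 × 6830.0 = 1899 C; n(e⁻) = 0.01968 mol.
n(Cr) = n(e⁻)/3 = 0.006560 mol, so m = 0.006560 × 52 = 0.3411 g.
Volume = m/ρ = 0.3411 / 7.19 = 0.04744 cm³.
Thickness = V/A = 0.04744 / 406 = 1.17 × 10⁻⁴ cm = 1.17 μm.

1.17 μm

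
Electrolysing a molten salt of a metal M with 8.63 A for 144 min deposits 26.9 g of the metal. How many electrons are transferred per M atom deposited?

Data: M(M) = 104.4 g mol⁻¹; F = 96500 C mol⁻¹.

Q = I·t = 8.630 A × 8640.0 s = 74560 C, so n(e⁻) = 74560/96500 = 0.7727 mol.
n(M) deposited = 26.9 / 104.4 = 0.2577 mol.
Electrons per atom = n(e⁻)/n(M) = 0.7727 / 0.2577 = 3.00 ≈ 3, so the ion is M³⁺.

3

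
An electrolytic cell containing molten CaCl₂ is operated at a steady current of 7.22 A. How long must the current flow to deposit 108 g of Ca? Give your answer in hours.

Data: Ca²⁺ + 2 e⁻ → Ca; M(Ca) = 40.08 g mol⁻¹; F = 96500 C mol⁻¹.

20.0 h

n(Ca) = m/M = 108 / 40.08 = 2.695 mol.
Each Ca atom requires 2 electrons, so n(e⁻) = 2 × 2.695 = 5.389 mol.
Q = n(e⁻)·F = 5.389 × 96500 = 520100 C.
t = Q/I = 520100 / 7.220 A = 72030 s = 20.0 h.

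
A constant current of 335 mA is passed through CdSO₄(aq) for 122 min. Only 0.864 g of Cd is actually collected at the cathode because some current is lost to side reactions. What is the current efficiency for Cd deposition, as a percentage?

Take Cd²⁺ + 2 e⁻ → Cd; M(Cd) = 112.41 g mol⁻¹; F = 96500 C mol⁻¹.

60.5 %

Q = I·t = 0.3350 × 7320.0 = 2452 C; n(e⁻) = 2452/96500 = 0.02541 mol.
Theoretical n(Cd) = n(e⁻)/2 = 0.01271 mol, i.e. m_theo = 0.01271 × 112.41 = 1.428 g.
Efficiency = m_actual / m_theo = 0.864 / 1.428 = 60.5 %.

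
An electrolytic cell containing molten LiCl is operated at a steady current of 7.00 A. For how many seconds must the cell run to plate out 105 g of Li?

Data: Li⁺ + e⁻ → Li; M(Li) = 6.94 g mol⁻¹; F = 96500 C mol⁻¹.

n(Li) = m/M = 105 / 6.94 = 15.13 mol.
Each Li atom requires 1 electron, so n(e⁻) = 1 × 15.13 = 15.13 mol.
Q = n(e⁻)·F = 15.13 × 96500 = 1460000 C.
t = Q/I = 1460000 / 7.000 A = 208600 s.

2.09 × 10⁵ s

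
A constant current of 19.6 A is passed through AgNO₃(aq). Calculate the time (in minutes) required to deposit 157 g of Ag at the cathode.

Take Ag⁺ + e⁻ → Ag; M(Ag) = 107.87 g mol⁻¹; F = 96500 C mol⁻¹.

119 min

n(Ag) = m/M = 157 / 107.87 = 1.455 mol.
Each Ag atom requires 1 electron, so n(e⁻) = 1 × 1.455 = 1.455 mol.
Q = n(e⁻)·F = 1.455 × 96500 = 140500 C.
t = Q/I = 140500 / 19.60 A = 7166 s = 119 min.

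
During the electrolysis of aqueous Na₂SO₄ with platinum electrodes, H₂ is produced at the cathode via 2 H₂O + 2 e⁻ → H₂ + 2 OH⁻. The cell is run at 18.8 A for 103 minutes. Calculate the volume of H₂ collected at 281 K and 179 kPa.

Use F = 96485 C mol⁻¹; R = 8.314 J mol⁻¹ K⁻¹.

Q = I·t = 18.80 A × 6180.0 s = 116200 C.
n(e⁻) = Q/F = 116200 / 96485 = 1.204 mol.
2 electrons are transferred per H₂ molecule, so n(H₂) = 1.204 / 2 = 0.6021 mol.
V = nRT/P = (0.6021 × 8.314 × 281) / (179 × 10³ Pa) = 0.00786 m³ = 7.86 L.

7.86 L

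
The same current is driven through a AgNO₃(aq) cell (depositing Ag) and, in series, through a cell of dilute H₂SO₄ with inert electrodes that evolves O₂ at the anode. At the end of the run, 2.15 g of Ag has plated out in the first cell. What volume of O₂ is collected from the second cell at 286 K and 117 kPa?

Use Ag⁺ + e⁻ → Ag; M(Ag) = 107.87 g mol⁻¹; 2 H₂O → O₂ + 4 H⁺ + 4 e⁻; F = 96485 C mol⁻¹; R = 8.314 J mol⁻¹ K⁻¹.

0.101 L

n(Ag) = 2.15 / 107.87 = 0.01993 mol, so n(e⁻) = 1 × 0.01993 = 0.01993 mol.
The cells are in series, so the same 0.01993 mol of electrons passes through the second cell.
2 H₂O → O₂ + 4 H⁺ + 4 e⁻ — 4 mol e⁻ per mol O₂, so n(O₂) = 0.01993/4 = 0.004983 mol.
V = nRT/P = (0.004983 × 8.314 × 286) / (117 × 10³) = 1.01 × 10⁻⁴ m³ = 0.101 L.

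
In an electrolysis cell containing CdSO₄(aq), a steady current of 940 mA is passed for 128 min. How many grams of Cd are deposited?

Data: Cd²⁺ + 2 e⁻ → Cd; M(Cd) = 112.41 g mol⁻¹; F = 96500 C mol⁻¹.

4.20 g

Q = I·t = 0.9400 A × 7680.0 s = 7219 C.
n(e⁻) = Q/F = 7219 / 96500 = 0.07481 mol.
Cd²⁺ + 2 e⁻ → Cd, so n(Cd) = n(e⁻)/2 = 0.03741 mol.
m = n·M = 0.03741 × 112.41 = 4.20 g.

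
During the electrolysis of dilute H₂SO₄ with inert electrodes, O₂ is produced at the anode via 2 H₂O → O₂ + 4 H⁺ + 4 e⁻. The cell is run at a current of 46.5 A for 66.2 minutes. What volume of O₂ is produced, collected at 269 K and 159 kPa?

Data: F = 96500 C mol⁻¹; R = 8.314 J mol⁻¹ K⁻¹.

Q = I·t = 46.50 A × 3972.0 s = 184700 C.
n(e⁻) = Q/F = 184700 / 96500 = 1.914 mol.
4 electrons are transferred per O₂ molecule, so n(O₂) = 1.914 / 4 = 0.4785 mol.
V = nRT/P = (0.4785 × 8.314 × 269) / (159 × 10³ Pa) = 0.00673 m³ = 6.73 L.

6.73 L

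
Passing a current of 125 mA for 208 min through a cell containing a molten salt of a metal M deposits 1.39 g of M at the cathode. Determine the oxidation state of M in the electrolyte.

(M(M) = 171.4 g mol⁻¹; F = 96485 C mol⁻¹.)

+2

Q = I·t = 0.1250 A × 12480 s = 1560 C, so n(e⁻) = 1560/96485 = 0.01617 mol.
n(M) deposited = 1.39 / 171.4 = 0.008110 mol.
Electrons per atom = n(e⁻)/n(M) = 0.01617 / 0.008110 = 1.99 ≈ 2, so the ion is M²⁺.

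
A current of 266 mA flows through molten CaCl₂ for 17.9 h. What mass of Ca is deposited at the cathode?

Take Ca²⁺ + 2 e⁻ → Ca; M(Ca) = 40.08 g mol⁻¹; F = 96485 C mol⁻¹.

3.56 g

Q = I·t = 0.2660 A × 64440 s = 17140 C.
n(e⁻) = Q/F = 17140 / 96485 = 0.1777 mol.
Ca²⁺ + 2 e⁻ → Ca, so n(Ca) = n(e⁻)/2 = 0.08883 mol.
m = n·M = 0.08883 × 40.08 = 3.56 g.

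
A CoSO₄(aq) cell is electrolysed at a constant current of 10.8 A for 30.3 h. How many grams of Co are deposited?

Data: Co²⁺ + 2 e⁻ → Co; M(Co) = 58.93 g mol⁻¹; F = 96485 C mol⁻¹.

360 g

Q = I·t = 10.80 A × 109080 s = 1178000 C.
n(e⁻) = Q/F = 1178000 / 96485 = 12.21 mol.
Co²⁺ + 2 e⁻ → Co, so n(Co) = n(e⁻)/2 = 6.105 mol.
m = n·M = 6.105 × 58.93 = 360 g.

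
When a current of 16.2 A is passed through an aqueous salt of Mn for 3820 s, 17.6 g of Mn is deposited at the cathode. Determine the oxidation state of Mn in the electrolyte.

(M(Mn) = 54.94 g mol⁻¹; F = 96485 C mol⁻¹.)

+2

Q = I·t = 16.20 A × 3820.0 s = 61880 C, so n(e⁻) = 61880/96485 = 0.6414 mol.
n(Mn) deposited = 17.6 / 54.94 = 0.3203 mol.
Electrons per atom = n(e⁻)/n(Mn) = 0.6414 / 0.3203 = 2.00 ≈ 2, so the ion is Mn²⁺.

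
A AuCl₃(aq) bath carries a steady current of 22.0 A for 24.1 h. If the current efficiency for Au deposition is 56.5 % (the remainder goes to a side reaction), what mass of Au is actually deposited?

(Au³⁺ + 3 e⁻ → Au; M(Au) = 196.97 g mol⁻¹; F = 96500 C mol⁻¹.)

734 g

Q = I·t = 22.00 × 86760 = 1909000 C.
n(e⁻) = 1909000/96500 = 19.78 mol; theoretically n(Au) = 19.78/3 = 6.593 mol, m_theo = 1299 g.
At 56.5 % efficiency, m_actual = 0.565 × 1299 = 734 g.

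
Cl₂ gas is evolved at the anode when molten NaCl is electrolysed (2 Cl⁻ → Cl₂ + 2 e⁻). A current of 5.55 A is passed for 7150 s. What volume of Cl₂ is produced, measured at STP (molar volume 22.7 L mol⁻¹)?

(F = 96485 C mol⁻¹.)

Q = I·t = 5.550 A × 7150.0 s = 39680 C.
n(e⁻) = Q/F = 39680 / 96485 = 0.4113 mol.
2 electrons are transferred per Cl₂ molecule, so n(Cl₂) = 0.4113 / 2 = 0.2056 mol.
V = n × V_m = 0.2056 × 22.7 = 4.67 L.

4.67 L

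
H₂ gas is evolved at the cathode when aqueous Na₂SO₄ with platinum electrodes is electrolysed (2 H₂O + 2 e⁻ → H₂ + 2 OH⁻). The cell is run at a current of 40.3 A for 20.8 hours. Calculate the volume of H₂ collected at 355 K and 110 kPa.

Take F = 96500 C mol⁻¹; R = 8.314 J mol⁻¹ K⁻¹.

Q = I·t = 40.30 A × 74880 s = 3018000 C.
n(e⁻) = Q/F = 3018000 / 96500 = 31.27 mol.
2 electrons are transferred per H₂ molecule, so n(H₂) = 31.27 / 2 = 15.64 mol.
V = nRT/P = (15.64 × 8.314 × 355) / (110 × 10³ Pa) = 0.420 m³ = 420 L.

420 L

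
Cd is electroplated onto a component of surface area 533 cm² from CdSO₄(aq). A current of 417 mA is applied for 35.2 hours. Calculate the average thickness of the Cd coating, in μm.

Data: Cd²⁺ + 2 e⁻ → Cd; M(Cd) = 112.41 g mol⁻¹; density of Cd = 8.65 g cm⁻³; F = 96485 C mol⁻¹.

Q = I·t = 0.4170 × 126720 = 52840 C; n(e⁻) = 0.5477 mol.
n(Cd) = n(e⁻)/2 = 0.2738 mol, so m = 0.2738 × 112.41 = 30.78 g.
Volume = m/ρ = 30.78 / 8.65 = 3.559 cm³.
Thickness = V/A = 3.559 / 533 = 0.00668 cm = 66.8 μm.

66.8 μm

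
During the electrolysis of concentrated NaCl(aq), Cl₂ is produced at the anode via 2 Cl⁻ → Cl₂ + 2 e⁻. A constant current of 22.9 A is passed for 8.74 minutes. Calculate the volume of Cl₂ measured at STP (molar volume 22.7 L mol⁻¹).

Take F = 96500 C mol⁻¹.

1.41 L

Q = I·t = 22.90 A × 524.40 s = 12010 C.
n(e⁻) = Q/F = 12010 / 96500 = 0.1244 mol.
2 electrons are transferred per Cl₂ molecule, so n(Cl₂) = 0.1244 / 2 = 0.06222 mol.
V = n × V_m = 0.06222 × 22.7 = 1.41 L.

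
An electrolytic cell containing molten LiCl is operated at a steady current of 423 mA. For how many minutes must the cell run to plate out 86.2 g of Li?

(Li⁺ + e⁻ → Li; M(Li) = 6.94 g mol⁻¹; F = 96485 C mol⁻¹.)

n(Li) = m/M = 86.2 / 6.94 = 12.42 mol.
Each Li atom requires 1 electron, so n(e⁻) = 1 × 12.42 = 12.42 mol.
Q = n(e⁻)·F = 12.42 × 96485 = 1198000 C.
t = Q/I = 1198000 / 0.4230 A = 2833000 s = 47200 min.

47200 min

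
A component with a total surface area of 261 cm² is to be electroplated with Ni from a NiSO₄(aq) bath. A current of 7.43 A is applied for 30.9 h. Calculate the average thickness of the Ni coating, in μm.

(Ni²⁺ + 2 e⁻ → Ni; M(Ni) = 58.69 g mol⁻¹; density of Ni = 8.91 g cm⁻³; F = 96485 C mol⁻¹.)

1080 μm

Q = I·t = 7.430 × 111240 = 826500 C; n(e⁻) = 8.566 mol.
n(Ni) = n(e⁻)/2 = 4.283 mol, so m = 4.283 × 58.69 = 251.4 g.
Volume = m/ρ = 251.4 / 8.91 = 28.21 cm³.
Thickness = V/A = 28.21 / 261 = 0.108 cm = 1080 μm.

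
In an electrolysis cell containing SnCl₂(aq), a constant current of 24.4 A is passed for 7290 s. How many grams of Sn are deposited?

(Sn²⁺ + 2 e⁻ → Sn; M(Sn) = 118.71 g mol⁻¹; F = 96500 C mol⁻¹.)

109 g

Q = I·t = 24.40 A × 7290.0 s = 177900 C.
n(e⁻) = Q/F = 177900 / 96500 = 1.843 mol.
Sn²⁺ + 2 e⁻ → Sn, so n(Sn) = n(e⁻)/2 = 0.9216 mol.
m = n·M = 0.9216 × 118.71 = 109 g.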